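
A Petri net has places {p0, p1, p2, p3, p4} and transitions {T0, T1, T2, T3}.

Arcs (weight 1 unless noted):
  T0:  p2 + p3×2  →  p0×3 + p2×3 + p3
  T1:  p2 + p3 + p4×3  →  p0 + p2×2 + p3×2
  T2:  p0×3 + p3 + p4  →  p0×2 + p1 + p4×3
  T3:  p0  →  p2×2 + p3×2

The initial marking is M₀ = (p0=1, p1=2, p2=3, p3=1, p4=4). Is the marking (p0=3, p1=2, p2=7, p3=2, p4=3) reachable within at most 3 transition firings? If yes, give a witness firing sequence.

NO — not reachable within 3 firings

depth 0: 1 marking
depth 1: 3 markings reached so far
depth 2: 6 markings reached so far
depth 3: 12 markings reached so far
target is not among the 12 markings reachable within 3 steps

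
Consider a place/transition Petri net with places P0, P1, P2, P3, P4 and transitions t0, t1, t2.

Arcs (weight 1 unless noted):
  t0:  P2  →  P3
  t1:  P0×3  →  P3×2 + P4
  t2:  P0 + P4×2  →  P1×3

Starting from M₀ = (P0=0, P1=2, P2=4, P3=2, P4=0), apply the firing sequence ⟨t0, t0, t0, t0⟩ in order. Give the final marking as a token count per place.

step 1: fire t0:  (P0=0, P1=2, P2=4, P3=2, P4=0) → (P0=0, P1=2, P2=3, P3=3, P4=0)
step 2: fire t0:  (P0=0, P1=2, P2=3, P3=3, P4=0) → (P0=0, P1=2, P2=2, P3=4, P4=0)
step 3: fire t0:  (P0=0, P1=2, P2=2, P3=4, P4=0) → (P0=0, P1=2, P2=1, P3=5, P4=0)
step 4: fire t0:  (P0=0, P1=2, P2=1, P3=5, P4=0) → (P0=0, P1=2, P2=0, P3=6, P4=0)

(P0=0, P1=2, P2=0, P3=6, P4=0)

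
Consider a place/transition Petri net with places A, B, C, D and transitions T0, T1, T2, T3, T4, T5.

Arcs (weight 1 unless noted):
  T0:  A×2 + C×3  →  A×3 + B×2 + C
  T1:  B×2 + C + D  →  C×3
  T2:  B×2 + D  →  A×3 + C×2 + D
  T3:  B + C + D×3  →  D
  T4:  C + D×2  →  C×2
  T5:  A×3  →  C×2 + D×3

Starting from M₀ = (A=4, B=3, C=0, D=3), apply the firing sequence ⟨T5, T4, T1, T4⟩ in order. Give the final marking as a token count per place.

step 1: fire T5:  (A=4, B=3, C=0, D=3) → (A=1, B=3, C=2, D=6)
step 2: fire T4:  (A=1, B=3, C=2, D=6) → (A=1, B=3, C=3, D=4)
step 3: fire T1:  (A=1, B=3, C=3, D=4) → (A=1, B=1, C=5, D=3)
step 4: fire T4:  (A=1, B=1, C=5, D=3) → (A=1, B=1, C=6, D=1)

(A=1, B=1, C=6, D=1)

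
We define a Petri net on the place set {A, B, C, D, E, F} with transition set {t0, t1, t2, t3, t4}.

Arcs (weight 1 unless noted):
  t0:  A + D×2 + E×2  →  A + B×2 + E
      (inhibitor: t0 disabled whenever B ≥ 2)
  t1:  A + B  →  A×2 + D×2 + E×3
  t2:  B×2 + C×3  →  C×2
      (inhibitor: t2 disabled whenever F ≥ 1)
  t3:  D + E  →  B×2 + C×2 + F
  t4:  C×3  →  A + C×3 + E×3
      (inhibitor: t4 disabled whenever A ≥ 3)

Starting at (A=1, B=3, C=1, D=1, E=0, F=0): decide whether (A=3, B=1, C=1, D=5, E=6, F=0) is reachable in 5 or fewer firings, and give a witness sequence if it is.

YES — reachable via ⟨t1, t1⟩ (2 firings)

step 1: fire t1:  (A=1, B=3, C=1, D=1, E=0, F=0) → (A=2, B=2, C=1, D=3, E=3, F=0)
step 2: fire t1:  (A=2, B=2, C=1, D=3, E=3, F=0) → (A=3, B=1, C=1, D=5, E=6, F=0)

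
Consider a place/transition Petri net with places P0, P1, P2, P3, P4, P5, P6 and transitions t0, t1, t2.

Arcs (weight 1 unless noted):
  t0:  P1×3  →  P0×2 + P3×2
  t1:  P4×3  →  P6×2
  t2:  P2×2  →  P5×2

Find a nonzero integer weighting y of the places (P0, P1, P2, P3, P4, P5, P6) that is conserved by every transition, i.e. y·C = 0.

y = (P0:3, P1:2, P2:0, P3:0, P4:0, P5:0, P6:0)

Incidence matrix C (rows=places, cols=transitions):
       t0   t1   t2
   P0   2    0    0
   P1  -3    0    0
   P2   0    0   -2
   P3   2    0    0
   P4   0   -3    0
   P5   0    0    2
   P6   0    2    0

Candidate y = [3, 2, 0, 0, 0, 0, 0]; check y·C column-wise:
  col t0: 3·2 + 2·-3 + 0·2 = 0
  col t1: 3·0 + 2·0 + 0·-3 + 0·2 = 0
  col t2: 3·0 + 2·0 + 0·-2 + 0·2 = 0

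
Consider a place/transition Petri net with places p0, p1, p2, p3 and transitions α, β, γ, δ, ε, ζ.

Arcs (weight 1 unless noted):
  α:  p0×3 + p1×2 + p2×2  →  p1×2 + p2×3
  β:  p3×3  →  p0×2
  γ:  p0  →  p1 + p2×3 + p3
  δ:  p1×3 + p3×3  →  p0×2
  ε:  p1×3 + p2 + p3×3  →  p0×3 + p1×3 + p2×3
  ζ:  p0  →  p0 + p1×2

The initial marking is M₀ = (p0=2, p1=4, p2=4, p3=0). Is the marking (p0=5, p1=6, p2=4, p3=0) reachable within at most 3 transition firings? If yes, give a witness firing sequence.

depth 0: 1 marking
depth 1: 3 markings reached so far
depth 2: 6 markings reached so far
depth 3: 9 markings reached so far
target is not among the 9 markings reachable within 3 steps

NO — not reachable within 3 firings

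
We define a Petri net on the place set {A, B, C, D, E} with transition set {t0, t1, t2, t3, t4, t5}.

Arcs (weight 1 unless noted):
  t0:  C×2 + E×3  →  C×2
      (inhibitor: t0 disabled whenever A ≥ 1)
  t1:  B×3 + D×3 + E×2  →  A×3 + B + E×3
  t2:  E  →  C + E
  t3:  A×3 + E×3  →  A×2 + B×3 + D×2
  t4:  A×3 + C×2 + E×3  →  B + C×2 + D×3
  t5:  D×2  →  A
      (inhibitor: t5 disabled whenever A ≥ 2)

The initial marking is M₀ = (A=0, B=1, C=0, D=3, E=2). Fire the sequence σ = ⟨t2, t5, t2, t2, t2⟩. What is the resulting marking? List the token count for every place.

(A=1, B=1, C=4, D=1, E=2)

step 1: fire t2:  (A=0, B=1, C=0, D=3, E=2) → (A=0, B=1, C=1, D=3, E=2)
step 2: fire t5:  (A=0, B=1, C=1, D=3, E=2) → (A=1, B=1, C=1, D=1, E=2)
step 3: fire t2:  (A=1, B=1, C=1, D=1, E=2) → (A=1, B=1, C=2, D=1, E=2)
step 4: fire t2:  (A=1, B=1, C=2, D=1, E=2) → (A=1, B=1, C=3, D=1, E=2)
step 5: fire t2:  (A=1, B=1, C=3, D=1, E=2) → (A=1, B=1, C=4, D=1, E=2)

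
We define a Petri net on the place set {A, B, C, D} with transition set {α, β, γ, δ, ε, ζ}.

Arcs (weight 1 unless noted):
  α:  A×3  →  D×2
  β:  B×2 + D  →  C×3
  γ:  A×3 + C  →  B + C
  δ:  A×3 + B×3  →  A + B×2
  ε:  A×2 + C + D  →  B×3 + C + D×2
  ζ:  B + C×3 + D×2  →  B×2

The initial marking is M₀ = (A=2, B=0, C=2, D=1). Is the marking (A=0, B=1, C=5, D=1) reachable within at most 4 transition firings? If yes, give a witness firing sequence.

YES — reachable via ⟨ε, β⟩ (2 firings)

step 1: fire ε:  (A=2, B=0, C=2, D=1) → (A=0, B=3, C=2, D=2)
step 2: fire β:  (A=0, B=3, C=2, D=2) → (A=0, B=1, C=5, D=1)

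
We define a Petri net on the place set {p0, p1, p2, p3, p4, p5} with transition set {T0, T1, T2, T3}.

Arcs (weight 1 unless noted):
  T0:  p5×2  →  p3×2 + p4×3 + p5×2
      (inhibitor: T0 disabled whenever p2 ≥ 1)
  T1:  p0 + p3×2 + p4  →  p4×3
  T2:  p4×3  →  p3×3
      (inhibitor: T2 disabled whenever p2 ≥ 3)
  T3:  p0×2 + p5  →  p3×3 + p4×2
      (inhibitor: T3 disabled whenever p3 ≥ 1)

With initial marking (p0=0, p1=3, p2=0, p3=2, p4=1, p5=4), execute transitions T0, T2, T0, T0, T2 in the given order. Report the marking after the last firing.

step 1: fire T0:  (p0=0, p1=3, p2=0, p3=2, p4=1, p5=4) → (p0=0, p1=3, p2=0, p3=4, p4=4, p5=4)
step 2: fire T2:  (p0=0, p1=3, p2=0, p3=4, p4=4, p5=4) → (p0=0, p1=3, p2=0, p3=7, p4=1, p5=4)
step 3: fire T0:  (p0=0, p1=3, p2=0, p3=7, p4=1, p5=4) → (p0=0, p1=3, p2=0, p3=9, p4=4, p5=4)
step 4: fire T0:  (p0=0, p1=3, p2=0, p3=9, p4=4, p5=4) → (p0=0, p1=3, p2=0, p3=11, p4=7, p5=4)
step 5: fire T2:  (p0=0, p1=3, p2=0, p3=11, p4=7, p5=4) → (p0=0, p1=3, p2=0, p3=14, p4=4, p5=4)

(p0=0, p1=3, p2=0, p3=14, p4=4, p5=4)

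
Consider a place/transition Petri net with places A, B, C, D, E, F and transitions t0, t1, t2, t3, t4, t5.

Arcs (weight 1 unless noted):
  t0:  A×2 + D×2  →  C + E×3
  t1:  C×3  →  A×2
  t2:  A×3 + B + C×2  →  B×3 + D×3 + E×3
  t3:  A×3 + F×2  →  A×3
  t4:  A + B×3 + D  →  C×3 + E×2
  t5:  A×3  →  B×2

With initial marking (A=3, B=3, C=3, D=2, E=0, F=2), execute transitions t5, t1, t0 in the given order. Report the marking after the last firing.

step 1: fire t5:  (A=3, B=3, C=3, D=2, E=0, F=2) → (A=0, B=5, C=3, D=2, E=0, F=2)
step 2: fire t1:  (A=0, B=5, C=3, D=2, E=0, F=2) → (A=2, B=5, C=0, D=2, E=0, F=2)
step 3: fire t0:  (A=2, B=5, C=0, D=2, E=0, F=2) → (A=0, B=5, C=1, D=0, E=3, F=2)

(A=0, B=5, C=1, D=0, E=3, F=2)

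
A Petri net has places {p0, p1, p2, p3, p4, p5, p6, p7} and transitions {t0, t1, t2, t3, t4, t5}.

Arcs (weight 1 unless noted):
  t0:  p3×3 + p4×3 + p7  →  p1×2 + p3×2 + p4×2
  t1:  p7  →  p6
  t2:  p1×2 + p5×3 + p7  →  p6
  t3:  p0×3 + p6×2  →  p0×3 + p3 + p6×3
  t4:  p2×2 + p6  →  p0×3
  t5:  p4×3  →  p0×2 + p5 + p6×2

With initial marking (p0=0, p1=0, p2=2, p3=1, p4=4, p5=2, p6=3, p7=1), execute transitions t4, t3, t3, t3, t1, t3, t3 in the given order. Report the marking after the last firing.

step 1: fire t4:  (p0=0, p1=0, p2=2, p3=1, p4=4, p5=2, p6=3, p7=1) → (p0=3, p1=0, p2=0, p3=1, p4=4, p5=2, p6=2, p7=1)
step 2: fire t3:  (p0=3, p1=0, p2=0, p3=1, p4=4, p5=2, p6=2, p7=1) → (p0=3, p1=0, p2=0, p3=2, p4=4, p5=2, p6=3, p7=1)
step 3: fire t3:  (p0=3, p1=0, p2=0, p3=2, p4=4, p5=2, p6=3, p7=1) → (p0=3, p1=0, p2=0, p3=3, p4=4, p5=2, p6=4, p7=1)
step 4: fire t3:  (p0=3, p1=0, p2=0, p3=3, p4=4, p5=2, p6=4, p7=1) → (p0=3, p1=0, p2=0, p3=4, p4=4, p5=2, p6=5, p7=1)
step 5: fire t1:  (p0=3, p1=0, p2=0, p3=4, p4=4, p5=2, p6=5, p7=1) → (p0=3, p1=0, p2=0, p3=4, p4=4, p5=2, p6=6, p7=0)
step 6: fire t3:  (p0=3, p1=0, p2=0, p3=4, p4=4, p5=2, p6=6, p7=0) → (p0=3, p1=0, p2=0, p3=5, p4=4, p5=2, p6=7, p7=0)
step 7: fire t3:  (p0=3, p1=0, p2=0, p3=5, p4=4, p5=2, p6=7, p7=0) → (p0=3, p1=0, p2=0, p3=6, p4=4, p5=2, p6=8, p7=0)

(p0=3, p1=0, p2=0, p3=6, p4=4, p5=2, p6=8, p7=0)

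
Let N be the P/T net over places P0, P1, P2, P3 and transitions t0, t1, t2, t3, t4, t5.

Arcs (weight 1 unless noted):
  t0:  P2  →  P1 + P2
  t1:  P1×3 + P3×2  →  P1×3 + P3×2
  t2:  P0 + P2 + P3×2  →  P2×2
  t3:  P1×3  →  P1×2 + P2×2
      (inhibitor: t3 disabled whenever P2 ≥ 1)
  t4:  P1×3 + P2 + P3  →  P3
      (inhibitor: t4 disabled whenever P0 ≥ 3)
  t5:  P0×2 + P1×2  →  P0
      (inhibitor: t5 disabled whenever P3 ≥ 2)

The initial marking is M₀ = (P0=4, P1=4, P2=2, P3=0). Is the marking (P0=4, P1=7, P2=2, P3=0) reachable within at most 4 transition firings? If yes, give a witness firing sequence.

step 1: fire t0:  (P0=4, P1=4, P2=2, P3=0) → (P0=4, P1=5, P2=2, P3=0)
step 2: fire t0:  (P0=4, P1=5, P2=2, P3=0) → (P0=4, P1=6, P2=2, P3=0)
step 3: fire t0:  (P0=4, P1=6, P2=2, P3=0) → (P0=4, P1=7, P2=2, P3=0)

YES — reachable via ⟨t0, t0, t0⟩ (3 firings)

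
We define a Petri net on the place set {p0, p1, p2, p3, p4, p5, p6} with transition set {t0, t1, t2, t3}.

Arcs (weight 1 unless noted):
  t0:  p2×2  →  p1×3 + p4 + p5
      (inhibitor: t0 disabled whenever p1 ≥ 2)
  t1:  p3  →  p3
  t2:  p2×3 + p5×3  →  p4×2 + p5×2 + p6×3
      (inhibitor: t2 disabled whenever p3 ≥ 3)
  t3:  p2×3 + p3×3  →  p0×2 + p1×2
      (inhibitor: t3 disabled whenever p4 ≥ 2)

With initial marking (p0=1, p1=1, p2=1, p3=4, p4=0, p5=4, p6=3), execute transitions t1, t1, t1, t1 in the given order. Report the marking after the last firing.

step 1: fire t1:  (p0=1, p1=1, p2=1, p3=4, p4=0, p5=4, p6=3) → (p0=1, p1=1, p2=1, p3=4, p4=0, p5=4, p6=3)
step 2: fire t1:  (p0=1, p1=1, p2=1, p3=4, p4=0, p5=4, p6=3) → (p0=1, p1=1, p2=1, p3=4, p4=0, p5=4, p6=3)
step 3: fire t1:  (p0=1, p1=1, p2=1, p3=4, p4=0, p5=4, p6=3) → (p0=1, p1=1, p2=1, p3=4, p4=0, p5=4, p6=3)
step 4: fire t1:  (p0=1, p1=1, p2=1, p3=4, p4=0, p5=4, p6=3) → (p0=1, p1=1, p2=1, p3=4, p4=0, p5=4, p6=3)

(p0=1, p1=1, p2=1, p3=4, p4=0, p5=4, p6=3)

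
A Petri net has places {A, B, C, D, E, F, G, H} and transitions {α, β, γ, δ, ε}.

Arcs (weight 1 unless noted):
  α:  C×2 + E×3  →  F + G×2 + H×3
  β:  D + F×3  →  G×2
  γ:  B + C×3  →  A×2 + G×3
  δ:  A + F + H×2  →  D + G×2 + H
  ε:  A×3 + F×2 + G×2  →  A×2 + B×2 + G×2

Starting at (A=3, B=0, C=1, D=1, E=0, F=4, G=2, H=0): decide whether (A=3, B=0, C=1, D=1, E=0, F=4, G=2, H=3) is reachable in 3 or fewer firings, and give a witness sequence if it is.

depth 0: 1 marking
depth 1: 3 markings reached so far
depth 2: 3 markings reached so far
(frontier empty at depth 2; search complete)
target is not among the 3 markings reachable within 3 steps

NO — not reachable within 3 firings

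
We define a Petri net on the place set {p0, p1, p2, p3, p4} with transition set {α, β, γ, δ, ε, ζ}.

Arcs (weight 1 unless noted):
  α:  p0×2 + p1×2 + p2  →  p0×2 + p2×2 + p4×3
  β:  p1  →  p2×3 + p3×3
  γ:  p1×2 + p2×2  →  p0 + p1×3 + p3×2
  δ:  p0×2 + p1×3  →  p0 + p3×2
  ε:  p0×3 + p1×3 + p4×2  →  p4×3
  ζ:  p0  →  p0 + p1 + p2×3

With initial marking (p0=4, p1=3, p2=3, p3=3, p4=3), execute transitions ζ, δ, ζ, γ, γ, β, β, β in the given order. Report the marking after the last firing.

(p0=5, p1=1, p2=14, p3=18, p4=3)

step 1: fire ζ:  (p0=4, p1=3, p2=3, p3=3, p4=3) → (p0=4, p1=4, p2=6, p3=3, p4=3)
step 2: fire δ:  (p0=4, p1=4, p2=6, p3=3, p4=3) → (p0=3, p1=1, p2=6, p3=5, p4=3)
step 3: fire ζ:  (p0=3, p1=1, p2=6, p3=5, p4=3) → (p0=3, p1=2, p2=9, p3=5, p4=3)
step 4: fire γ:  (p0=3, p1=2, p2=9, p3=5, p4=3) → (p0=4, p1=3, p2=7, p3=7, p4=3)
step 5: fire γ:  (p0=4, p1=3, p2=7, p3=7, p4=3) → (p0=5, p1=4, p2=5, p3=9, p4=3)
step 6: fire β:  (p0=5, p1=4, p2=5, p3=9, p4=3) → (p0=5, p1=3, p2=8, p3=12, p4=3)
step 7: fire β:  (p0=5, p1=3, p2=8, p3=12, p4=3) → (p0=5, p1=2, p2=11, p3=15, p4=3)
step 8: fire β:  (p0=5, p1=2, p2=11, p3=15, p4=3) → (p0=5, p1=1, p2=14, p3=18, p4=3)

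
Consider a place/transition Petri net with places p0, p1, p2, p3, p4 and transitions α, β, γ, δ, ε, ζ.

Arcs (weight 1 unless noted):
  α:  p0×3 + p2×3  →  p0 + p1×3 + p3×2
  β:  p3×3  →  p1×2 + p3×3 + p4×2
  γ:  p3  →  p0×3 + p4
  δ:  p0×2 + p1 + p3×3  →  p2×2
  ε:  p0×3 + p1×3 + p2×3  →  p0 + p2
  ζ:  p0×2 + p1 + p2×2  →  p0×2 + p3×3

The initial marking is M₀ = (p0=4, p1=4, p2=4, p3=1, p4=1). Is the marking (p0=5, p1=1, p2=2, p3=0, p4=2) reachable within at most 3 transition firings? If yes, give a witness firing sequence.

YES — reachable via ⟨γ, ε⟩ (2 firings)

step 1: fire γ:  (p0=4, p1=4, p2=4, p3=1, p4=1) → (p0=7, p1=4, p2=4, p3=0, p4=2)
step 2: fire ε:  (p0=7, p1=4, p2=4, p3=0, p4=2) → (p0=5, p1=1, p2=2, p3=0, p4=2)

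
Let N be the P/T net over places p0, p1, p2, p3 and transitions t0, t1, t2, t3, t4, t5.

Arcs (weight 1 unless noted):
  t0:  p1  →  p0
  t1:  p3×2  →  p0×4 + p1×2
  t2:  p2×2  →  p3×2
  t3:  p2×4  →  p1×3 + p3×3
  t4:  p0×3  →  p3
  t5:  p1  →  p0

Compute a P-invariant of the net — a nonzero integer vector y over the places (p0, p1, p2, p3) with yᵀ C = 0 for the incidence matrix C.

Incidence matrix C (rows=places, cols=transitions):
       t0   t1   t2   t3   t4   t5
   p0   1    4    0    0   -3    1
   p1  -1    2    0    3    0   -1
   p2   0    0   -2   -4    0    0
   p3   0   -2    2    3    1    0

Candidate y = [1, 1, 3, 3]; check y·C column-wise:
  col t0: 1·1 + 1·-1 + 3·0 + 3·0 = 0
  col t1: 1·4 + 1·2 + 3·0 + 3·-2 = 0
  col t2: 1·0 + 1·0 + 3·-2 + 3·2 = 0
  col t3: 1·0 + 1·3 + 3·-4 + 3·3 = 0
  col t4: 1·-3 + 1·0 + 3·0 + 3·1 = 0
  col t5: 1·1 + 1·-1 + 3·0 + 3·0 = 0

y = (p0:1, p1:1, p2:3, p3:3)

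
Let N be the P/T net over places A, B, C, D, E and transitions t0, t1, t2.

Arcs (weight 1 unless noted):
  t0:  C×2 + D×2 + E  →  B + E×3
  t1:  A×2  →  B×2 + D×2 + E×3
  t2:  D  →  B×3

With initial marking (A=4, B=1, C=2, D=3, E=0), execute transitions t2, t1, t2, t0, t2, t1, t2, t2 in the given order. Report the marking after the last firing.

step 1: fire t2:  (A=4, B=1, C=2, D=3, E=0) → (A=4, B=4, C=2, D=2, E=0)
step 2: fire t1:  (A=4, B=4, C=2, D=2, E=0) → (A=2, B=6, C=2, D=4, E=3)
step 3: fire t2:  (A=2, B=6, C=2, D=4, E=3) → (A=2, B=9, C=2, D=3, E=3)
step 4: fire t0:  (A=2, B=9, C=2, D=3, E=3) → (A=2, B=10, C=0, D=1, E=5)
step 5: fire t2:  (A=2, B=10, C=0, D=1, E=5) → (A=2, B=13, C=0, D=0, E=5)
step 6: fire t1:  (A=2, B=13, C=0, D=0, E=5) → (A=0, B=15, C=0, D=2, E=8)
step 7: fire t2:  (A=0, B=15, C=0, D=2, E=8) → (A=0, B=18, C=0, D=1, E=8)
step 8: fire t2:  (A=0, B=18, C=0, D=1, E=8) → (A=0, B=21, C=0, D=0, E=8)

(A=0, B=21, C=0, D=0, E=8)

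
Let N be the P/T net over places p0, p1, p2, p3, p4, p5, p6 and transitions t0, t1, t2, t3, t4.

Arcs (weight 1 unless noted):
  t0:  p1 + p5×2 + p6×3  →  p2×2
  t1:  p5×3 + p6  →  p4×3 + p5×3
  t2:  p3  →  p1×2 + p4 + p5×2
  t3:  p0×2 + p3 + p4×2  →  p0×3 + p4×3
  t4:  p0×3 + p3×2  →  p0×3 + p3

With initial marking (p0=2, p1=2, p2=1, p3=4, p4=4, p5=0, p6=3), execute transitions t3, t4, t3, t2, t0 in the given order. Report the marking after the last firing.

(p0=4, p1=3, p2=3, p3=0, p4=7, p5=0, p6=0)

step 1: fire t3:  (p0=2, p1=2, p2=1, p3=4, p4=4, p5=0, p6=3) → (p0=3, p1=2, p2=1, p3=3, p4=5, p5=0, p6=3)
step 2: fire t4:  (p0=3, p1=2, p2=1, p3=3, p4=5, p5=0, p6=3) → (p0=3, p1=2, p2=1, p3=2, p4=5, p5=0, p6=3)
step 3: fire t3:  (p0=3, p1=2, p2=1, p3=2, p4=5, p5=0, p6=3) → (p0=4, p1=2, p2=1, p3=1, p4=6, p5=0, p6=3)
step 4: fire t2:  (p0=4, p1=2, p2=1, p3=1, p4=6, p5=0, p6=3) → (p0=4, p1=4, p2=1, p3=0, p4=7, p5=2, p6=3)
step 5: fire t0:  (p0=4, p1=4, p2=1, p3=0, p4=7, p5=2, p6=3) → (p0=4, p1=3, p2=3, p3=0, p4=7, p5=0, p6=0)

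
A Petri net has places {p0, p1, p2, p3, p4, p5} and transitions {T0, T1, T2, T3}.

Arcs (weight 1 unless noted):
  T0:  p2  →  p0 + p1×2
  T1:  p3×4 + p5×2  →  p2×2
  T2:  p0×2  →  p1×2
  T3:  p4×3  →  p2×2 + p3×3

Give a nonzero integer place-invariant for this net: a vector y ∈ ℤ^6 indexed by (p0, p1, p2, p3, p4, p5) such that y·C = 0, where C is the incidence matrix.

Incidence matrix C (rows=places, cols=transitions):
       T0   T1   T2   T3
   p0   1    0   -2    0
   p1   2    0    2    0
   p2  -1    2    0    2
   p3   0   -4    0    3
   p4   0    0    0   -3
   p5   0   -2    0    0

Candidate y = [2, 2, 6, 3, 7, 0]; check y·C column-wise:
  col T0: 2·1 + 2·2 + 6·-1 + 3·0 + 7·0 = 0
  col T1: 2·0 + 2·0 + 6·2 + 3·-4 + 7·0 + 0·-2 = 0
  col T2: 2·-2 + 2·2 + 6·0 + 3·0 + 7·0 = 0
  col T3: 2·0 + 2·0 + 6·2 + 3·3 + 7·-3 = 0

y = (p0:2, p1:2, p2:6, p3:3, p4:7, p5:0)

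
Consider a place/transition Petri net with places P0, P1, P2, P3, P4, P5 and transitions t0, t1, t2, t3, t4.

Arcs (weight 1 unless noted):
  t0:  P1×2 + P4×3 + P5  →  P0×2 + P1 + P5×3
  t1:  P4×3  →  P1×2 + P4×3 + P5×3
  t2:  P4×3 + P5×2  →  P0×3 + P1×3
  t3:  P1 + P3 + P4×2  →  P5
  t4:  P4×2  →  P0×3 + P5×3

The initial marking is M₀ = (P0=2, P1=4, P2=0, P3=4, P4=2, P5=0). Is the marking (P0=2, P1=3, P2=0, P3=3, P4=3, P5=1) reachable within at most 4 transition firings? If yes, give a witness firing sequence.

depth 0: 1 marking
depth 1: 3 markings reached so far
depth 2: 3 markings reached so far
(frontier empty at depth 2; search complete)
target is not among the 3 markings reachable within 4 steps

NO — not reachable within 4 firings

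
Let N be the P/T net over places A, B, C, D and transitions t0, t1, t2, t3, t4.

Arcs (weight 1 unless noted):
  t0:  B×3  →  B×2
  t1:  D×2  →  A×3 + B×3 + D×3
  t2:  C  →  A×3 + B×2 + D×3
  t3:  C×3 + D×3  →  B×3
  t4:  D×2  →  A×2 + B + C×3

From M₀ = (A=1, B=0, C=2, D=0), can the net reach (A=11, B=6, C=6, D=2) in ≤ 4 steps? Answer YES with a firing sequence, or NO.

YES — reachable via ⟨t2, t2, t4, t4⟩ (4 firings)

step 1: fire t2:  (A=1, B=0, C=2, D=0) → (A=4, B=2, C=1, D=3)
step 2: fire t2:  (A=4, B=2, C=1, D=3) → (A=7, B=4, C=0, D=6)
step 3: fire t4:  (A=7, B=4, C=0, D=6) → (A=9, B=5, C=3, D=4)
step 4: fire t4:  (A=9, B=5, C=3, D=4) → (A=11, B=6, C=6, D=2)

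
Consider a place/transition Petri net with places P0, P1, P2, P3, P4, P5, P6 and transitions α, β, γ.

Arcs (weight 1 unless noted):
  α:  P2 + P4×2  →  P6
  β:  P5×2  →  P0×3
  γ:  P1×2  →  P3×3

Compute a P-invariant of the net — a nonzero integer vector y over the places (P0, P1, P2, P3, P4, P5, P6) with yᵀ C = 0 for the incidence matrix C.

y = (P0:0, P1:3, P2:0, P3:2, P4:0, P5:0, P6:0)

Incidence matrix C (rows=places, cols=transitions):
        α    β    γ
   P0   0    3    0
   P1   0    0   -2
   P2  -1    0    0
   P3   0    0    3
   P4  -2    0    0
   P5   0   -2    0
   P6   1    0    0

Candidate y = [0, 3, 0, 2, 0, 0, 0]; check y·C column-wise:
  col α: 3·0 + 0·-1 + 2·0 + 0·-2 + 0·1 = 0
  col β: 0·3 + 3·0 + 2·0 + 0·-2 = 0
  col γ: 3·-2 + 2·3 = 0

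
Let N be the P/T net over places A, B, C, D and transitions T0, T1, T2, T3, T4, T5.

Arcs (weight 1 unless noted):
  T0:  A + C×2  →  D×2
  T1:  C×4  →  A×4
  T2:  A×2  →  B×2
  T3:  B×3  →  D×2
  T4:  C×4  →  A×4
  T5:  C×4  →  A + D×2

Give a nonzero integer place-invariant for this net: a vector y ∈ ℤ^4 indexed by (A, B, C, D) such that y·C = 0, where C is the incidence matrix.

Incidence matrix C (rows=places, cols=transitions):
       T0   T1   T2   T3   T4   T5
    A  -1    4   -2    0    4    1
    B   0    0    2   -3    0    0
    C  -2   -4    0    0   -4   -4
    D   2    0    0    2    0    2

Candidate y = [2, 2, 2, 3]; check y·C column-wise:
  col T0: 2·-1 + 2·0 + 2·-2 + 3·2 = 0
  col T1: 2·4 + 2·0 + 2·-4 + 3·0 = 0
  col T2: 2·-2 + 2·2 + 2·0 + 3·0 = 0
  col T3: 2·0 + 2·-3 + 2·0 + 3·2 = 0
  col T4: 2·4 + 2·0 + 2·-4 + 3·0 = 0
  col T5: 2·1 + 2·0 + 2·-4 + 3·2 = 0

y = (A:2, B:2, C:2, D:3)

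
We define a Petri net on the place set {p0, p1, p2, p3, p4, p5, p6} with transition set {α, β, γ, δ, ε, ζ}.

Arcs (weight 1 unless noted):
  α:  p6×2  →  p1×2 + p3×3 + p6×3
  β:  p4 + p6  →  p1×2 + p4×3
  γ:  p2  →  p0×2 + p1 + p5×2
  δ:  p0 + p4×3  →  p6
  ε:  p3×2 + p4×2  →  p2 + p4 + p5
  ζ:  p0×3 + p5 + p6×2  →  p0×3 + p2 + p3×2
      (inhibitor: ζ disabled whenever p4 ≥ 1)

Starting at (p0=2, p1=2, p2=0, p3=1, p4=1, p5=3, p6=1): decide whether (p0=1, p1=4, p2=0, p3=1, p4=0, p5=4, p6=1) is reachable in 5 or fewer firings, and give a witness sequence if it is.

NO — not reachable within 5 firings

depth 0: 1 marking
depth 1: 2 markings reached so far
depth 2: 3 markings reached so far
depth 3: 3 markings reached so far
(frontier empty at depth 3; search complete)
target is not among the 3 markings reachable within 5 steps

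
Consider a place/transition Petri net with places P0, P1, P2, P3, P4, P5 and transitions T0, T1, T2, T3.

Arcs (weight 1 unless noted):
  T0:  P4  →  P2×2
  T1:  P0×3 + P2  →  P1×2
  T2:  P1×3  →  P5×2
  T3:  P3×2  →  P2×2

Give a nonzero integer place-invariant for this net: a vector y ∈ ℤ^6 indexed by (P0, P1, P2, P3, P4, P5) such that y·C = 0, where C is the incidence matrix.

y = (P0:1, P1:0, P2:-3, P3:-3, P4:-6, P5:0)

Incidence matrix C (rows=places, cols=transitions):
       T0   T1   T2   T3
   P0   0   -3    0    0
   P1   0    2   -3    0
   P2   2   -1    0    2
   P3   0    0    0   -2
   P4  -1    0    0    0
   P5   0    0    2    0

Candidate y = [1, 0, -3, -3, -6, 0]; check y·C column-wise:
  col T0: 1·0 + -3·2 + -3·0 + -6·-1 = 0
  col T1: 1·-3 + 0·2 + -3·-1 + -3·0 + -6·0 = 0
  col T2: 1·0 + 0·-3 + -3·0 + -3·0 + -6·0 + 0·2 = 0
  col T3: 1·0 + -3·2 + -3·-2 + -6·0 = 0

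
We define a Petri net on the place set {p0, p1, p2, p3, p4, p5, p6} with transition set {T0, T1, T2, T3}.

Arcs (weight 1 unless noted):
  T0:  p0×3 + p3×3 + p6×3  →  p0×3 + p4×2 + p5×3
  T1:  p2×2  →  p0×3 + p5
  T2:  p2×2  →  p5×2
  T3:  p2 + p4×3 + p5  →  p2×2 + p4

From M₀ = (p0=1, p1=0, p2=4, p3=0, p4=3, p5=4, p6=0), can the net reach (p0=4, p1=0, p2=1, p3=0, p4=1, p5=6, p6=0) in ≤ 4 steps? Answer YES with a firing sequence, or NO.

YES — reachable via ⟨T1, T3, T2⟩ (3 firings)

step 1: fire T1:  (p0=1, p1=0, p2=4, p3=0, p4=3, p5=4, p6=0) → (p0=4, p1=0, p2=2, p3=0, p4=3, p5=5, p6=0)
step 2: fire T3:  (p0=4, p1=0, p2=2, p3=0, p4=3, p5=5, p6=0) → (p0=4, p1=0, p2=3, p3=0, p4=1, p5=4, p6=0)
step 3: fire T2:  (p0=4, p1=0, p2=3, p3=0, p4=1, p5=4, p6=0) → (p0=4, p1=0, p2=1, p3=0, p4=1, p5=6, p6=0)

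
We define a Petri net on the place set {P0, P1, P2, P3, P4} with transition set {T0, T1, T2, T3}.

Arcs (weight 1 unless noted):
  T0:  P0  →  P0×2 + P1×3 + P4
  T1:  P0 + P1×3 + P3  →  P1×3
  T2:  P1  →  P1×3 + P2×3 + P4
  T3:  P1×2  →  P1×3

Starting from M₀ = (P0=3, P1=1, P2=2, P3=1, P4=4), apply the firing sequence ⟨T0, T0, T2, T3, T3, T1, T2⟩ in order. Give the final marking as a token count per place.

(P0=4, P1=13, P2=8, P3=0, P4=8)

step 1: fire T0:  (P0=3, P1=1, P2=2, P3=1, P4=4) → (P0=4, P1=4, P2=2, P3=1, P4=5)
step 2: fire T0:  (P0=4, P1=4, P2=2, P3=1, P4=5) → (P0=5, P1=7, P2=2, P3=1, P4=6)
step 3: fire T2:  (P0=5, P1=7, P2=2, P3=1, P4=6) → (P0=5, P1=9, P2=5, P3=1, P4=7)
step 4: fire T3:  (P0=5, P1=9, P2=5, P3=1, P4=7) → (P0=5, P1=10, P2=5, P3=1, P4=7)
step 5: fire T3:  (P0=5, P1=10, P2=5, P3=1, P4=7) → (P0=5, P1=11, P2=5, P3=1, P4=7)
step 6: fire T1:  (P0=5, P1=11, P2=5, P3=1, P4=7) → (P0=4, P1=11, P2=5, P3=0, P4=7)
step 7: fire T2:  (P0=4, P1=11, P2=5, P3=0, P4=7) → (P0=4, P1=13, P2=8, P3=0, P4=8)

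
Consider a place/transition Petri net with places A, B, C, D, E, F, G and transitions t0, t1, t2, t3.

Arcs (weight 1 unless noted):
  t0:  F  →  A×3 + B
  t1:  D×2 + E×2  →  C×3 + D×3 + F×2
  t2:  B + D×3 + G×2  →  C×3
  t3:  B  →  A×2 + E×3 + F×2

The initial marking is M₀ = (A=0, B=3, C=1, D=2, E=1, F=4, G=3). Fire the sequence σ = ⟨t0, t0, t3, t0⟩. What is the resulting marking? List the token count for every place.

(A=11, B=5, C=1, D=2, E=4, F=3, G=3)

step 1: fire t0:  (A=0, B=3, C=1, D=2, E=1, F=4, G=3) → (A=3, B=4, C=1, D=2, E=1, F=3, G=3)
step 2: fire t0:  (A=3, B=4, C=1, D=2, E=1, F=3, G=3) → (A=6, B=5, C=1, D=2, E=1, F=2, G=3)
step 3: fire t3:  (A=6, B=5, C=1, D=2, E=1, F=2, G=3) → (A=8, B=4, C=1, D=2, E=4, F=4, G=3)
step 4: fire t0:  (A=8, B=4, C=1, D=2, E=4, F=4, G=3) → (A=11, B=5, C=1, D=2, E=4, F=3, G=3)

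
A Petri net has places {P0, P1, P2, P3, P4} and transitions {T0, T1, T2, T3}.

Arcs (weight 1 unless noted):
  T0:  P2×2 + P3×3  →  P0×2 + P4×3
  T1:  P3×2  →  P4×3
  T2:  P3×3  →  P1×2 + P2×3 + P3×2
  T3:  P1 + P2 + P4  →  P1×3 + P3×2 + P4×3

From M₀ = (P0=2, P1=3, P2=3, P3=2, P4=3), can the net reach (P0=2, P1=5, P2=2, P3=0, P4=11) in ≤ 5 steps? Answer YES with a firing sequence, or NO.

step 1: fire T1:  (P0=2, P1=3, P2=3, P3=2, P4=3) → (P0=2, P1=3, P2=3, P3=0, P4=6)
step 2: fire T3:  (P0=2, P1=3, P2=3, P3=0, P4=6) → (P0=2, P1=5, P2=2, P3=2, P4=8)
step 3: fire T1:  (P0=2, P1=5, P2=2, P3=2, P4=8) → (P0=2, P1=5, P2=2, P3=0, P4=11)

YES — reachable via ⟨T1, T3, T1⟩ (3 firings)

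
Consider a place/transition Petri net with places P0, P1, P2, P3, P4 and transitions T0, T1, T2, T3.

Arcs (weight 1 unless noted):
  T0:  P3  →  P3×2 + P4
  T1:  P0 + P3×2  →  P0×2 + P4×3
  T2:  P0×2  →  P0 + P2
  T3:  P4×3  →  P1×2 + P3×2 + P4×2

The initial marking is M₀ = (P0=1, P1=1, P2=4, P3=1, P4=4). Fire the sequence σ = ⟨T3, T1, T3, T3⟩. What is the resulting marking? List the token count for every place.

step 1: fire T3:  (P0=1, P1=1, P2=4, P3=1, P4=4) → (P0=1, P1=3, P2=4, P3=3, P4=3)
step 2: fire T1:  (P0=1, P1=3, P2=4, P3=3, P4=3) → (P0=2, P1=3, P2=4, P3=1, P4=6)
step 3: fire T3:  (P0=2, P1=3, P2=4, P3=1, P4=6) → (P0=2, P1=5, P2=4, P3=3, P4=5)
step 4: fire T3:  (P0=2, P1=5, P2=4, P3=3, P4=5) → (P0=2, P1=7, P2=4, P3=5, P4=4)

(P0=2, P1=7, P2=4, P3=5, P4=4)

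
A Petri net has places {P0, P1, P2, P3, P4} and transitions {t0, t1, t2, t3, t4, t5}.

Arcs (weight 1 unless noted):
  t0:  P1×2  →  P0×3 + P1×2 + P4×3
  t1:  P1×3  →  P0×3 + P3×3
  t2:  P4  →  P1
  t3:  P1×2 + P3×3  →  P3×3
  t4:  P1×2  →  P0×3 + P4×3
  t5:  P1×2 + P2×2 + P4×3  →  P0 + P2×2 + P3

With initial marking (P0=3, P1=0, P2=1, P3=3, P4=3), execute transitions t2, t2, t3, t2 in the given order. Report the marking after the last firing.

step 1: fire t2:  (P0=3, P1=0, P2=1, P3=3, P4=3) → (P0=3, P1=1, P2=1, P3=3, P4=2)
step 2: fire t2:  (P0=3, P1=1, P2=1, P3=3, P4=2) → (P0=3, P1=2, P2=1, P3=3, P4=1)
step 3: fire t3:  (P0=3, P1=2, P2=1, P3=3, P4=1) → (P0=3, P1=0, P2=1, P3=3, P4=1)
step 4: fire t2:  (P0=3, P1=0, P2=1, P3=3, P4=1) → (P0=3, P1=1, P2=1, P3=3, P4=0)

(P0=3, P1=1, P2=1, P3=3, P4=0)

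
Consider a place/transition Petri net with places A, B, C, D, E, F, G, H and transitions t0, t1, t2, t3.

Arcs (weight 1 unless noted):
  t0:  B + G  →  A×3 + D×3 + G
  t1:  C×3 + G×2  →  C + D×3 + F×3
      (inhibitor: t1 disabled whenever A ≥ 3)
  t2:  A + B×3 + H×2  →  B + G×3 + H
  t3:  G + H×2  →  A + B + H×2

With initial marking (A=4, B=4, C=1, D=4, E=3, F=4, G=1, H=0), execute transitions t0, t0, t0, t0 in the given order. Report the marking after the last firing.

step 1: fire t0:  (A=4, B=4, C=1, D=4, E=3, F=4, G=1, H=0) → (A=7, B=3, C=1, D=7, E=3, F=4, G=1, H=0)
step 2: fire t0:  (A=7, B=3, C=1, D=7, E=3, F=4, G=1, H=0) → (A=10, B=2, C=1, D=10, E=3, F=4, G=1, H=0)
step 3: fire t0:  (A=10, B=2, C=1, D=10, E=3, F=4, G=1, H=0) → (A=13, B=1, C=1, D=13, E=3, F=4, G=1, H=0)
step 4: fire t0:  (A=13, B=1, C=1, D=13, E=3, F=4, G=1, H=0) → (A=16, B=0, C=1, D=16, E=3, F=4, G=1, H=0)

(A=16, B=0, C=1, D=16, E=3, F=4, G=1, H=0)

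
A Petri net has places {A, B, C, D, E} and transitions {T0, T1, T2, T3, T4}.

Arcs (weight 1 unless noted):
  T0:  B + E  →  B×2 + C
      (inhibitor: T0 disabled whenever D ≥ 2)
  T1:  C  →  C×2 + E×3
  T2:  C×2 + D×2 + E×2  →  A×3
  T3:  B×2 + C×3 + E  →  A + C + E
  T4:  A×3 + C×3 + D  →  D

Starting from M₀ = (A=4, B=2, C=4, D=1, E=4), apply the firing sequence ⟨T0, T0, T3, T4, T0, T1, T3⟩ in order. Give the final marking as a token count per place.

(A=3, B=1, C=1, D=1, E=4)

step 1: fire T0:  (A=4, B=2, C=4, D=1, E=4) → (A=4, B=3, C=5, D=1, E=3)
step 2: fire T0:  (A=4, B=3, C=5, D=1, E=3) → (A=4, B=4, C=6, D=1, E=2)
step 3: fire T3:  (A=4, B=4, C=6, D=1, E=2) → (A=5, B=2, C=4, D=1, E=2)
step 4: fire T4:  (A=5, B=2, C=4, D=1, E=2) → (A=2, B=2, C=1, D=1, E=2)
step 5: fire T0:  (A=2, B=2, C=1, D=1, E=2) → (A=2, B=3, C=2, D=1, E=1)
step 6: fire T1:  (A=2, B=3, C=2, D=1, E=1) → (A=2, B=3, C=3, D=1, E=4)
step 7: fire T3:  (A=2, B=3, C=3, D=1, E=4) → (A=3, B=1, C=1, D=1, E=4)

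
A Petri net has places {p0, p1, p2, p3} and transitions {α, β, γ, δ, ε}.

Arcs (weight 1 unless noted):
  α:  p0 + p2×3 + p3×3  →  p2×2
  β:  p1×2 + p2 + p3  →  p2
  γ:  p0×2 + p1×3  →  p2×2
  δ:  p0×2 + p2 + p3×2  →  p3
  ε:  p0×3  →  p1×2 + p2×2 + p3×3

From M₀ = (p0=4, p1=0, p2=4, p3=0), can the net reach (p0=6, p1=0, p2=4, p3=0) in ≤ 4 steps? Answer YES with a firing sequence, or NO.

NO — not reachable within 4 firings

depth 0: 1 marking
depth 1: 2 markings reached so far
depth 2: 4 markings reached so far
depth 3: 4 markings reached so far
(frontier empty at depth 3; search complete)
target is not among the 4 markings reachable within 4 steps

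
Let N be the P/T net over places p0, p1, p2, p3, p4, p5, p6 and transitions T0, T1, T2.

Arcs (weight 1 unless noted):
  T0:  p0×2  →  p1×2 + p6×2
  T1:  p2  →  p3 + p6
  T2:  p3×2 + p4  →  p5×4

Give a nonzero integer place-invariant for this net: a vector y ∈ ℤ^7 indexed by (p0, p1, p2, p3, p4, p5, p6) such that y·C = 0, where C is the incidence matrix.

Incidence matrix C (rows=places, cols=transitions):
       T0   T1   T2
   p0  -2    0    0
   p1   2    0    0
   p2   0   -1    0
   p3   0    1   -2
   p4   0    0   -1
   p5   0    0    4
   p6   2    1    0

Candidate y = [1, 1, 0, 0, 0, 0, 0]; check y·C column-wise:
  col T0: 1·-2 + 1·2 + 0·2 = 0
  col T1: 1·0 + 1·0 + 0·-1 + 0·1 + 0·1 = 0
  col T2: 1·0 + 1·0 + 0·-2 + 0·-1 + 0·4 = 0

y = (p0:1, p1:1, p2:0, p3:0, p4:0, p5:0, p6:0)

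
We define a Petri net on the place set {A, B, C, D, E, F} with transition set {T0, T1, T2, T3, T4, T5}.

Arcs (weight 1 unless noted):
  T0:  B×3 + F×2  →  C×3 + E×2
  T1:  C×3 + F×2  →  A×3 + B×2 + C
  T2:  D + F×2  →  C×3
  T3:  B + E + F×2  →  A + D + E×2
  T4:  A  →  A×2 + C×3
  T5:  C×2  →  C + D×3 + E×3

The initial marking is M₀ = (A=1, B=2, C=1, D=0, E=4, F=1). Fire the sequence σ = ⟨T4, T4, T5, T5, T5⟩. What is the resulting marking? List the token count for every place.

step 1: fire T4:  (A=1, B=2, C=1, D=0, E=4, F=1) → (A=2, B=2, C=4, D=0, E=4, F=1)
step 2: fire T4:  (A=2, B=2, C=4, D=0, E=4, F=1) → (A=3, B=2, C=7, D=0, E=4, F=1)
step 3: fire T5:  (A=3, B=2, C=7, D=0, E=4, F=1) → (A=3, B=2, C=6, D=3, E=7, F=1)
step 4: fire T5:  (A=3, B=2, C=6, D=3, E=7, F=1) → (A=3, B=2, C=5, D=6, E=10, F=1)
step 5: fire T5:  (A=3, B=2, C=5, D=6, E=10, F=1) → (A=3, B=2, C=4, D=9, E=13, F=1)

(A=3, B=2, C=4, D=9, E=13, F=1)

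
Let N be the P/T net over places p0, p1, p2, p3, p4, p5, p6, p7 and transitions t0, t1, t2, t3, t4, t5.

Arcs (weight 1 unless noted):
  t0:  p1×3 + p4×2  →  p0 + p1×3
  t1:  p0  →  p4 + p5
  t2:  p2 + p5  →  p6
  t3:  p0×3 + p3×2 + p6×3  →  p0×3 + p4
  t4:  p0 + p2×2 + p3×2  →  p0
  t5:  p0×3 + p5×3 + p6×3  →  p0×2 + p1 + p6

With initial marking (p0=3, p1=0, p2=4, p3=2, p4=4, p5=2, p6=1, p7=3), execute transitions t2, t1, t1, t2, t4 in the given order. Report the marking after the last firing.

step 1: fire t2:  (p0=3, p1=0, p2=4, p3=2, p4=4, p5=2, p6=1, p7=3) → (p0=3, p1=0, p2=3, p3=2, p4=4, p5=1, p6=2, p7=3)
step 2: fire t1:  (p0=3, p1=0, p2=3, p3=2, p4=4, p5=1, p6=2, p7=3) → (p0=2, p1=0, p2=3, p3=2, p4=5, p5=2, p6=2, p7=3)
step 3: fire t1:  (p0=2, p1=0, p2=3, p3=2, p4=5, p5=2, p6=2, p7=3) → (p0=1, p1=0, p2=3, p3=2, p4=6, p5=3, p6=2, p7=3)
step 4: fire t2:  (p0=1, p1=0, p2=3, p3=2, p4=6, p5=3, p6=2, p7=3) → (p0=1, p1=0, p2=2, p3=2, p4=6, p5=2, p6=3, p7=3)
step 5: fire t4:  (p0=1, p1=0, p2=2, p3=2, p4=6, p5=2, p6=3, p7=3) → (p0=1, p1=0, p2=0, p3=0, p4=6, p5=2, p6=3, p7=3)

(p0=1, p1=0, p2=0, p3=0, p4=6, p5=2, p6=3, p7=3)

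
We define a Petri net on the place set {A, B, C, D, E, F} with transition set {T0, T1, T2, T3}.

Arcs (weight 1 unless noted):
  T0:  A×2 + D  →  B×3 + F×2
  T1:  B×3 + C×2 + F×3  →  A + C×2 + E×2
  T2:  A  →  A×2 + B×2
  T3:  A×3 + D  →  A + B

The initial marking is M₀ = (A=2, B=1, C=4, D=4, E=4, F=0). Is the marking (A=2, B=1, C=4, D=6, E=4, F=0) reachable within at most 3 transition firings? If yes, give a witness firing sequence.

NO — not reachable within 3 firings

depth 0: 1 marking
depth 1: 3 markings reached so far
depth 2: 6 markings reached so far
depth 3: 9 markings reached so far
target is not among the 9 markings reachable within 3 steps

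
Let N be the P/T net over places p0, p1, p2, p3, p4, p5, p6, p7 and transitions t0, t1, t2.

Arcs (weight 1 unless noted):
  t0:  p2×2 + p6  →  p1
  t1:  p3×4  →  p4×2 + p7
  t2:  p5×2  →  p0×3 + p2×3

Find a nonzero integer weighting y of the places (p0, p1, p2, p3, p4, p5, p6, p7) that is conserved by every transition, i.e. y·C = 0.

y = (p0:1, p1:-2, p2:-1, p3:0, p4:0, p5:0, p6:0, p7:0)

Incidence matrix C (rows=places, cols=transitions):
       t0   t1   t2
   p0   0    0    3
   p1   1    0    0
   p2  -2    0    3
   p3   0   -4    0
   p4   0    2    0
   p5   0    0   -2
   p6  -1    0    0
   p7   0    1    0

Candidate y = [1, -2, -1, 0, 0, 0, 0, 0]; check y·C column-wise:
  col t0: 1·0 + -2·1 + -1·-2 + 0·-1 = 0
  col t1: 1·0 + -2·0 + -1·0 + 0·-4 + 0·2 + 0·1 = 0
  col t2: 1·3 + -2·0 + -1·3 + 0·-2 = 0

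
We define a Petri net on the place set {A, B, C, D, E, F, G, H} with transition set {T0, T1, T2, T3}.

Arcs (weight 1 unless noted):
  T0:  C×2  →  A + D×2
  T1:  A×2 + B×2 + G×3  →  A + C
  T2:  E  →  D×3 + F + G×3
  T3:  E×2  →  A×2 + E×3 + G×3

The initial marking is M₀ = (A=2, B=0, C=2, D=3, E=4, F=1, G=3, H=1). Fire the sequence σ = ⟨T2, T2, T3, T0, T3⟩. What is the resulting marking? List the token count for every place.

step 1: fire T2:  (A=2, B=0, C=2, D=3, E=4, F=1, G=3, H=1) → (A=2, B=0, C=2, D=6, E=3, F=2, G=6, H=1)
step 2: fire T2:  (A=2, B=0, C=2, D=6, E=3, F=2, G=6, H=1) → (A=2, B=0, C=2, D=9, E=2, F=3, G=9, H=1)
step 3: fire T3:  (A=2, B=0, C=2, D=9, E=2, F=3, G=9, H=1) → (A=4, B=0, C=2, D=9, E=3, F=3, G=12, H=1)
step 4: fire T0:  (A=4, B=0, C=2, D=9, E=3, F=3, G=12, H=1) → (A=5, B=0, C=0, D=11, E=3, F=3, G=12, H=1)
step 5: fire T3:  (A=5, B=0, C=0, D=11, E=3, F=3, G=12, H=1) → (A=7, B=0, C=0, D=11, E=4, F=3, G=15, H=1)

(A=7, B=0, C=0, D=11, E=4, F=3, G=15, H=1)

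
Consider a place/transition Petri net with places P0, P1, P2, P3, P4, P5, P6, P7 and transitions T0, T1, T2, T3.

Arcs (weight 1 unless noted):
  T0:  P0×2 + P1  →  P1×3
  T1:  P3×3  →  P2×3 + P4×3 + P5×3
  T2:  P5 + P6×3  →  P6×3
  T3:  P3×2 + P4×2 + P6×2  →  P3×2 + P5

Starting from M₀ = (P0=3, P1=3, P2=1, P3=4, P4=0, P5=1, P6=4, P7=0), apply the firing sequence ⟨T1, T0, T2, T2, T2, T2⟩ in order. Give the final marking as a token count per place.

(P0=1, P1=5, P2=4, P3=1, P4=3, P5=0, P6=4, P7=0)

step 1: fire T1:  (P0=3, P1=3, P2=1, P3=4, P4=0, P5=1, P6=4, P7=0) → (P0=3, P1=3, P2=4, P3=1, P4=3, P5=4, P6=4, P7=0)
step 2: fire T0:  (P0=3, P1=3, P2=4, P3=1, P4=3, P5=4, P6=4, P7=0) → (P0=1, P1=5, P2=4, P3=1, P4=3, P5=4, P6=4, P7=0)
step 3: fire T2:  (P0=1, P1=5, P2=4, P3=1, P4=3, P5=4, P6=4, P7=0) → (P0=1, P1=5, P2=4, P3=1, P4=3, P5=3, P6=4, P7=0)
step 4: fire T2:  (P0=1, P1=5, P2=4, P3=1, P4=3, P5=3, P6=4, P7=0) → (P0=1, P1=5, P2=4, P3=1, P4=3, P5=2, P6=4, P7=0)
step 5: fire T2:  (P0=1, P1=5, P2=4, P3=1, P4=3, P5=2, P6=4, P7=0) → (P0=1, P1=5, P2=4, P3=1, P4=3, P5=1, P6=4, P7=0)
step 6: fire T2:  (P0=1, P1=5, P2=4, P3=1, P4=3, P5=1, P6=4, P7=0) → (P0=1, P1=5, P2=4, P3=1, P4=3, P5=0, P6=4, P7=0)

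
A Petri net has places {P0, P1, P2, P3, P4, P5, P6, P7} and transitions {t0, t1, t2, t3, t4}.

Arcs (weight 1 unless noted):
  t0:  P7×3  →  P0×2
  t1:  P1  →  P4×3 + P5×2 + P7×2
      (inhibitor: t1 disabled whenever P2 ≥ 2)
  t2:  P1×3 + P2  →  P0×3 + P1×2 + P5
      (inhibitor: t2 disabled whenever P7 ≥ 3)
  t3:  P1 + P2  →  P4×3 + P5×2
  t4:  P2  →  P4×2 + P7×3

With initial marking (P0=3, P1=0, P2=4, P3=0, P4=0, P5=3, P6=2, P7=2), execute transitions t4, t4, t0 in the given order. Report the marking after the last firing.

step 1: fire t4:  (P0=3, P1=0, P2=4, P3=0, P4=0, P5=3, P6=2, P7=2) → (P0=3, P1=0, P2=3, P3=0, P4=2, P5=3, P6=2, P7=5)
step 2: fire t4:  (P0=3, P1=0, P2=3, P3=0, P4=2, P5=3, P6=2, P7=5) → (P0=3, P1=0, P2=2, P3=0, P4=4, P5=3, P6=2, P7=8)
step 3: fire t0:  (P0=3, P1=0, P2=2, P3=0, P4=4, P5=3, P6=2, P7=8) → (P0=5, P1=0, P2=2, P3=0, P4=4, P5=3, P6=2, P7=5)

(P0=5, P1=0, P2=2, P3=0, P4=4, P5=3, P6=2, P7=5)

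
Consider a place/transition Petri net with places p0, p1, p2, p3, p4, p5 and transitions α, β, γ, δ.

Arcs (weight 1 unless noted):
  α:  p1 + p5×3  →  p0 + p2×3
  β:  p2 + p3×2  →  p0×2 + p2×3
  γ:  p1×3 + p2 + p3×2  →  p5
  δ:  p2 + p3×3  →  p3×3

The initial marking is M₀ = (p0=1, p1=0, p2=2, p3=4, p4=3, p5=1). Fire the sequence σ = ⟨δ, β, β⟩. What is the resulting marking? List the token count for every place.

step 1: fire δ:  (p0=1, p1=0, p2=2, p3=4, p4=3, p5=1) → (p0=1, p1=0, p2=1, p3=4, p4=3, p5=1)
step 2: fire β:  (p0=1, p1=0, p2=1, p3=4, p4=3, p5=1) → (p0=3, p1=0, p2=3, p3=2, p4=3, p5=1)
step 3: fire β:  (p0=3, p1=0, p2=3, p3=2, p4=3, p5=1) → (p0=5, p1=0, p2=5, p3=0, p4=3, p5=1)

(p0=5, p1=0, p2=5, p3=0, p4=3, p5=1)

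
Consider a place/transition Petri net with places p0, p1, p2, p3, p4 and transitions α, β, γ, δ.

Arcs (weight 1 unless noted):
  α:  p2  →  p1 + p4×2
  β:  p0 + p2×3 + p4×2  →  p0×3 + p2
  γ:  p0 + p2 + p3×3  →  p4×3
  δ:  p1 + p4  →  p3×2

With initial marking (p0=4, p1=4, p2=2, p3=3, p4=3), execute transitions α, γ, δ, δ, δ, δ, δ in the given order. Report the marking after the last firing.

step 1: fire α:  (p0=4, p1=4, p2=2, p3=3, p4=3) → (p0=4, p1=5, p2=1, p3=3, p4=5)
step 2: fire γ:  (p0=4, p1=5, p2=1, p3=3, p4=5) → (p0=3, p1=5, p2=0, p3=0, p4=8)
step 3: fire δ:  (p0=3, p1=5, p2=0, p3=0, p4=8) → (p0=3, p1=4, p2=0, p3=2, p4=7)
step 4: fire δ:  (p0=3, p1=4, p2=0, p3=2, p4=7) → (p0=3, p1=3, p2=0, p3=4, p4=6)
step 5: fire δ:  (p0=3, p1=3, p2=0, p3=4, p4=6) → (p0=3, p1=2, p2=0, p3=6, p4=5)
step 6: fire δ:  (p0=3, p1=2, p2=0, p3=6, p4=5) → (p0=3, p1=1, p2=0, p3=8, p4=4)
step 7: fire δ:  (p0=3, p1=1, p2=0, p3=8, p4=4) → (p0=3, p1=0, p2=0, p3=10, p4=3)

(p0=3, p1=0, p2=0, p3=10, p4=3)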